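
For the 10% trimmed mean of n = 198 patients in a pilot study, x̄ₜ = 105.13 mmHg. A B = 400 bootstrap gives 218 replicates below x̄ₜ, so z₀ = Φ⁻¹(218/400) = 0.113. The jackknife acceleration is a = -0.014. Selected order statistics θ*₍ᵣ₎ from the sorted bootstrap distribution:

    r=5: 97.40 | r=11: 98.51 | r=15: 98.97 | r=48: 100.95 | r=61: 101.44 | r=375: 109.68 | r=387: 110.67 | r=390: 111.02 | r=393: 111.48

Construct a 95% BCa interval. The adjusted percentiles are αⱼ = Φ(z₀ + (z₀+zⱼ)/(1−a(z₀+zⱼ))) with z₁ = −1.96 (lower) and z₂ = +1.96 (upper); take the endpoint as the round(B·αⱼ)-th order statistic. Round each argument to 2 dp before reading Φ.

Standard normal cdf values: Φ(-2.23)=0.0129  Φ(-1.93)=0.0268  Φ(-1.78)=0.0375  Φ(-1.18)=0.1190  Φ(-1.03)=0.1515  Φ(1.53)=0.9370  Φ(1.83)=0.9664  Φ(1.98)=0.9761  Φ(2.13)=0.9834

Lower: z₀ + z₁ = 0.113 + (-1.960) = -1.847; 1 − a(z₀+z₁) = 1 − (-0.014)(-1.847) = 0.9741; argument = 0.113 + (-1.847)/0.9741 = -1.7830 → -1.78.
α₁ = Φ(-1.78) = 0.0375; rank = round(400 × 0.0375) = 15; θ*₍15₎ = 98.97.
Upper: z₀ + z₂ = 2.073; 1 − a(z₀+z₂) = 1.0290; argument = 2.1275 → 2.13; α₂ = 0.9834; rank = 393; θ*₍393₎ = 111.48.

(98.97, 111.48)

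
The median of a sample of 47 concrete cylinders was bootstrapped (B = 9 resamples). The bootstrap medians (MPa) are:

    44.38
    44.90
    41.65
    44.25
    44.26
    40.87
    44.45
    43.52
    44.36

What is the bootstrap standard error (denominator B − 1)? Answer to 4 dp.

SE* = 1.4014

Bootstrap SE is the standard deviation of the 9 replicate medians.
Mean of replicates: (44.38 + 44.90 + 41.65 + 44.25 + 44.26 + 40.87 + 44.45 + 43.52 + 44.36) / 9 = 392.64000 / 9 = 43.62667
Sum of squared deviations: (+0.75333)² + (+1.27333)² + (−1.97667)² + (+0.62333)² + (+0.63333)² + (−2.75667)² + (+0.82333)² + (−0.10667)² + (+0.73333)² = 15.71200
Variance = 15.71200 / 8 = 1.96400
SE* = √1.96400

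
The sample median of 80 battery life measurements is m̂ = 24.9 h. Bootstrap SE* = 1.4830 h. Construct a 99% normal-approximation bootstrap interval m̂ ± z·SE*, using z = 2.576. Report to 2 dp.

Margin = 2.576 × 1.4830 = 3.820
Interval: 24.9 ± 3.820

(21.08, 28.72)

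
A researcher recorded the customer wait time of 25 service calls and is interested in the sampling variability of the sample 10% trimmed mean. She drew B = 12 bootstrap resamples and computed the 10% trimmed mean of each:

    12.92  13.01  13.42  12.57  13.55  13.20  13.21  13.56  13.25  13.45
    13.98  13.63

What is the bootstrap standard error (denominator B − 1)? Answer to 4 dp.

Bootstrap SE is the standard deviation of the 12 replicate 10% trimmed means.
Mean of replicates: (12.92 + 13.01 + 13.42 + 12.57 + 13.55 + 13.20 + 13.21 + 13.56 + 13.25 + 13.45 + 13.98 + 13.63) / 12 = 159.75000 / 12 = 13.31250
Sum of squared deviations: (−0.39250)² + (−0.30250)² + (+0.10750)² + (−0.74250)² + (+0.23750)² + (−0.11250)² + (−0.10250)² + (+0.24750)² + (−0.06250)² + (+0.13750)² + (+0.66750)² + (+0.31750)² = 1.51843
Variance = 1.51843 / 11 = 0.13804
SE* = √0.13804

SE* = 0.3715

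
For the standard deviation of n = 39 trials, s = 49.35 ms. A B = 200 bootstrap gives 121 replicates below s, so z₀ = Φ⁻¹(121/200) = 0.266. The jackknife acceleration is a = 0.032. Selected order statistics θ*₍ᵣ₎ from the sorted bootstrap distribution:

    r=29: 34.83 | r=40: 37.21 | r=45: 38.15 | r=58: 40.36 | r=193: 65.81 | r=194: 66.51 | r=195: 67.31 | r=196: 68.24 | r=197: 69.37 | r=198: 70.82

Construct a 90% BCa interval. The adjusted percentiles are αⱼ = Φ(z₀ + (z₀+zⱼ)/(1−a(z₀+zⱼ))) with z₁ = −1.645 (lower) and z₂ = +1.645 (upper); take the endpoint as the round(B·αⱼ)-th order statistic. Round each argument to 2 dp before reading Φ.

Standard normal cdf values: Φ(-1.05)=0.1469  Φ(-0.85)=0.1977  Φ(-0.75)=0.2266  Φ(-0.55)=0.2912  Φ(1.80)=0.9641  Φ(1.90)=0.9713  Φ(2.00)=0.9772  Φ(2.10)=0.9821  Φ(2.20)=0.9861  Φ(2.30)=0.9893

(34.83, 70.82)

Lower: z₀ + z₁ = 0.266 + (-1.645) = -1.379; 1 − a(z₀+z₁) = 1 − (0.032)(-1.379) = 1.0441; argument = 0.266 + (-1.379)/1.0441 = -1.0547 → -1.05.
α₁ = Φ(-1.05) = 0.1469; rank = round(200 × 0.1469) = 29; θ*₍29₎ = 34.83.
Upper: z₀ + z₂ = 1.911; 1 − a(z₀+z₂) = 0.9388; argument = 2.3015 → 2.30; α₂ = 0.9893; rank = 198; θ*₍198₎ = 70.82.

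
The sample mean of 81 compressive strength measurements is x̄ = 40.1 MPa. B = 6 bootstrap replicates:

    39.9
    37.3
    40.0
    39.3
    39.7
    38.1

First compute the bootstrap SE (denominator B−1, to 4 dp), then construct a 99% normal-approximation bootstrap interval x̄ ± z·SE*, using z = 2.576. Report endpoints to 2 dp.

(37.26, 42.94)

Mean of replicates = 39.0500; sum of squared deviations = 6.0750; SE* = √(6.0750/5) = 1.1023
Margin = 2.576 × 1.1023 = 2.840
Interval: 40.1 ± 2.840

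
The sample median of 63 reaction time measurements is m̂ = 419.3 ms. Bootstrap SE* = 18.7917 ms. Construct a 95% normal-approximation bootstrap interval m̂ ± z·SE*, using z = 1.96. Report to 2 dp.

(382.47, 456.13)

Margin = 1.96 × 18.7917 = 36.832
Interval: 419.3 ± 36.832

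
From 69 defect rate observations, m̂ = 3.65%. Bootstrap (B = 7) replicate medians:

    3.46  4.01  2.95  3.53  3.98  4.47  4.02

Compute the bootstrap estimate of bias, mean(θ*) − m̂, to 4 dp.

bias = +0.1243

mean(θ*) = (3.46 + 4.01 + 2.95 + 3.53 + 3.98 + 4.47 + 4.02) / 7 = 3.77429
bias = 3.77429 − 3.65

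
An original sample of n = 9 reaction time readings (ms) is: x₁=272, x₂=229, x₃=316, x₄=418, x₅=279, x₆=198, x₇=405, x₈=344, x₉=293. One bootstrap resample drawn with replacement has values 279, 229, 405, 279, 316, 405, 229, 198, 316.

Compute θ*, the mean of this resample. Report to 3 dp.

θ* = 295.111

Mean = (279 + 229 + 405 + 279 + 316 + 405 + 229 + 198 + 316) / 9 = 2656.0 / 9 = 295.111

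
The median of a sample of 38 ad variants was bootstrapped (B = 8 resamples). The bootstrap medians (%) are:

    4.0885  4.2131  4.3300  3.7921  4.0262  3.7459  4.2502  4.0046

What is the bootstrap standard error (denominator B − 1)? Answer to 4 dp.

Bootstrap SE is the standard deviation of the 8 replicate medians.
Mean of replicates: (4.0885 + 4.2131 + 4.3300 + 3.7921 + 4.0262 + 3.7459 + 4.2502 + 4.0046) / 8 = 32.45060 / 8 = 4.05633
Sum of squared deviations: (+0.03217)² + (+0.15677)² + (+0.27367)² + (−0.26423)² + (−0.03012)² + (−0.31043)² + (+0.19388)² + (−0.05173)² = 0.30786
Variance = 0.30786 / 7 = 0.04398
SE* = √0.04398

SE* = 0.2097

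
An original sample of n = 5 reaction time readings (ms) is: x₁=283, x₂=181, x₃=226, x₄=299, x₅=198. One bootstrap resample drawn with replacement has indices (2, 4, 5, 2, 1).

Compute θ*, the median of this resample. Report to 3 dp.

Resample values: 181, 299, 198, 181, 283.
Sorted: 181, 181, 198, 283, 299
Median = middle value = 198.000

θ* = 198.000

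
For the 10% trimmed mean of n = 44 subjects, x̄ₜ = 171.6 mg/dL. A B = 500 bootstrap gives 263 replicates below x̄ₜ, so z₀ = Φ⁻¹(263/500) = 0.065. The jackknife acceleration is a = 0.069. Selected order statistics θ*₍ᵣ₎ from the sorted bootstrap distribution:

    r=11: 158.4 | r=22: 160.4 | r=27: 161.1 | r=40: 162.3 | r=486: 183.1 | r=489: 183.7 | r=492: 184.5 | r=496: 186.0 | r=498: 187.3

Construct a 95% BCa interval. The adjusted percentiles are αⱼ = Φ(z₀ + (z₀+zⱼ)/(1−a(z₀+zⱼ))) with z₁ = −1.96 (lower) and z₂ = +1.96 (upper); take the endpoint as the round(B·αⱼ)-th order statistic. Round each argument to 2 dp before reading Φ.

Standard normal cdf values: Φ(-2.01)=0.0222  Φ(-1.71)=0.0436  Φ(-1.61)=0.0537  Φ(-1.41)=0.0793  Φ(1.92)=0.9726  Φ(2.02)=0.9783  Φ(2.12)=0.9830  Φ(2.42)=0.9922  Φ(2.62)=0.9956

Lower: z₀ + z₁ = 0.065 + (-1.960) = -1.895; 1 − a(z₀+z₁) = 1 − (0.069)(-1.895) = 1.1308; argument = 0.065 + (-1.895)/1.1308 = -1.6109 → -1.61.
α₁ = Φ(-1.61) = 0.0537; rank = round(500 × 0.0537) = 27; θ*₍27₎ = 161.1.
Upper: z₀ + z₂ = 2.025; 1 − a(z₀+z₂) = 0.8603; argument = 2.4189 → 2.42; α₂ = 0.9922; rank = 496; θ*₍496₎ = 186.0.

(161.1, 186.0)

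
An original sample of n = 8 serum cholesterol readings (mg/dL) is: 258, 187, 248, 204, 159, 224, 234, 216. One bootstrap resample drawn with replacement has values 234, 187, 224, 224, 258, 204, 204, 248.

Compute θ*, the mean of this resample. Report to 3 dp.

θ* = 222.875

Mean = (234 + 187 + 224 + 224 + 258 + 204 + 204 + 248) / 8 = 1783.0 / 8 = 222.875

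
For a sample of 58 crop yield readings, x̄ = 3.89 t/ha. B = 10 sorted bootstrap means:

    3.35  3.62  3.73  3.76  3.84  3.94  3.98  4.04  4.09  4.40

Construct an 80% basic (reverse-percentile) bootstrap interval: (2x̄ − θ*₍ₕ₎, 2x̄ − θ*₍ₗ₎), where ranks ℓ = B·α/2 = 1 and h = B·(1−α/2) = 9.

(3.69, 4.43)

Percentile endpoints at ranks 1 and 9: θ*₍1₎ = 3.35, θ*₍9₎ = 4.09.
Basic interval reflects these around x̄:
  lower = 2 × 3.89 − 4.09 = 3.69
  upper = 2 × 3.89 − 3.35 = 4.43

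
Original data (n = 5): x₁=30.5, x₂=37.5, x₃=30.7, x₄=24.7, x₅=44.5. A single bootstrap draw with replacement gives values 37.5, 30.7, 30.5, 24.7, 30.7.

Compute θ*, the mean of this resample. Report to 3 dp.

θ* = 30.820

Mean = (37.5 + 30.7 + 30.5 + 24.7 + 30.7) / 5 = 154.10 / 5 = 30.820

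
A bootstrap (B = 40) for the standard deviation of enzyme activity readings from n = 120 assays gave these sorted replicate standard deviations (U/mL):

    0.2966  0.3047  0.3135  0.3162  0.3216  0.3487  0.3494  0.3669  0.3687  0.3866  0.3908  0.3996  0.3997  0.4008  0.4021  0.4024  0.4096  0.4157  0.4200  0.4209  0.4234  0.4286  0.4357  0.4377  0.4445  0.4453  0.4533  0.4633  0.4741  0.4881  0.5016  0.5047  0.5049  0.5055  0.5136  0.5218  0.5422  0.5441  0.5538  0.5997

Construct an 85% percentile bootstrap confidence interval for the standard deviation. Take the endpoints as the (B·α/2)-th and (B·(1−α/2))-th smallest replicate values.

(0.3135, 0.5422)

α = 0.15; lower rank = 40 × 0.075 = 3; upper rank = 40 × 0.925 = 37.
The 3rd smallest replicate is 0.3135; the 37th is 0.5422.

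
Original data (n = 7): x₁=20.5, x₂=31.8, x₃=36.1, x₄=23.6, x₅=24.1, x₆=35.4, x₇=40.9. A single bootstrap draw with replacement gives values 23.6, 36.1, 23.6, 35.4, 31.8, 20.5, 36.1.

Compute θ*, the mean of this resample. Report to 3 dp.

Mean = (23.6 + 36.1 + 23.6 + 35.4 + 31.8 + 20.5 + 36.1) / 7 = 207.10 / 7 = 29.586

θ* = 29.586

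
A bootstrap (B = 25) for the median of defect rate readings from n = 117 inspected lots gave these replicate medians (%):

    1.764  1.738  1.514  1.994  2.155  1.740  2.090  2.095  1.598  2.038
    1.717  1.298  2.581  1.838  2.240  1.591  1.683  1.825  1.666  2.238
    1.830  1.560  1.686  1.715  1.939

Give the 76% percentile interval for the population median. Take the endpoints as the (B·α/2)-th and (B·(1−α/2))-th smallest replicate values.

(1.560, 2.155)

Sorted replicates: 1.298, 1.514, 1.560, 1.591, 1.598, 1.666, 1.683, 1.686, 1.715, 1.717, 1.738, 1.740, 1.764, 1.825, 1.830, 1.838, 1.939, 1.994, 2.038, 2.090, 2.095, 2.155, 2.238, 2.240, 2.581
α = 0.24; lower rank = 25 × 0.120 = 3; upper rank = 25 × 0.880 = 22.
The 3rd smallest replicate is 1.560; the 22nd is 2.155.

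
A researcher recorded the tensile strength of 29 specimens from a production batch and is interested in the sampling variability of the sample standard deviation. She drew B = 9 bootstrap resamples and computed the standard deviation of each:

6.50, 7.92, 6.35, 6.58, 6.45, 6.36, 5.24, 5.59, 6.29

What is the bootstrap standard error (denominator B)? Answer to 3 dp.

SE* = 0.696

Bootstrap SE is the standard deviation of the 9 replicate standard deviations.
Mean of replicates: (6.50 + 7.92 + 6.35 + 6.58 + 6.45 + 6.36 + 5.24 + 5.59 + 6.29) / 9 = 57.2800 / 9 = 6.3644
Sum of squared deviations: (+0.1356)² + (+1.5556)² + (−0.0144)² + (+0.2156)² + (+0.0856)² + (−0.0044)² + (−1.1244)² + (−0.7744)² + (−0.0744)² = 4.3618
Variance = 4.3618 / 9 = 0.4846
SE* = √0.4846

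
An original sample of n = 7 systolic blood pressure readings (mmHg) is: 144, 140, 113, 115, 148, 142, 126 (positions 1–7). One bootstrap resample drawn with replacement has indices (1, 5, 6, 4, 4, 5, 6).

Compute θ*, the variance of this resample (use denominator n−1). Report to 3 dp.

θ* = 217.571

Resample values: 144, 148, 142, 115, 115, 148, 142.
Mean = 136.2857; sum of squared deviations = 1305.4286
s² = 1305.4286 / 6 = 217.5714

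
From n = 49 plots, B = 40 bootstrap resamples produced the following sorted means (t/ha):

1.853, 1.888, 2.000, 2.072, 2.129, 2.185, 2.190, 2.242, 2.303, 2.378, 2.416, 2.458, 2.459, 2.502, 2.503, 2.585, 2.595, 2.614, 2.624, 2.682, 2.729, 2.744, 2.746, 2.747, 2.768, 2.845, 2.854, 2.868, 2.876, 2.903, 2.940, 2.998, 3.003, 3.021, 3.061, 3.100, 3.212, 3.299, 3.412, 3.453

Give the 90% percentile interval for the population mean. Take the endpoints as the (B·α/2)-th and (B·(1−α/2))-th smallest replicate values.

α = 0.10; lower rank = 40 × 0.050 = 2; upper rank = 40 × 0.950 = 38.
The 2nd smallest replicate is 1.888; the 38th is 3.299.

(1.888, 3.299)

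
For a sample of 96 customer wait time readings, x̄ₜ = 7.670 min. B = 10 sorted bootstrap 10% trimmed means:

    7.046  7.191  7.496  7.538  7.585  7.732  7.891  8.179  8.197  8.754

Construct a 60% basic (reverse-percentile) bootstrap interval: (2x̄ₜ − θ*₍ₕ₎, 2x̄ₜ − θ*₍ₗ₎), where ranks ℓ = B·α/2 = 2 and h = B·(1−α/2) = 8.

Percentile endpoints at ranks 2 and 8: θ*₍2₎ = 7.191, θ*₍8₎ = 8.179.
Basic interval reflects these around x̄ₜ:
  lower = 2 × 7.670 − 8.179 = 7.161
  upper = 2 × 7.670 − 7.191 = 8.149

(7.161, 8.149)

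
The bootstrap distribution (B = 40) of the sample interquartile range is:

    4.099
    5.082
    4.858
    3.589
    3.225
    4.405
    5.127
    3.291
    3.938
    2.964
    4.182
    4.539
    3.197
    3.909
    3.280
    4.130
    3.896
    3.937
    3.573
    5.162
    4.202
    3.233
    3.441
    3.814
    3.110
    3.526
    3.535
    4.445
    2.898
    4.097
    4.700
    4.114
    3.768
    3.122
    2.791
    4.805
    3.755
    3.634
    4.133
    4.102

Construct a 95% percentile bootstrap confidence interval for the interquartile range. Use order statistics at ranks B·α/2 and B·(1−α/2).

(2.791, 5.127)

Sorted replicates: 2.791, 2.898, 2.964, 3.110, 3.122, 3.197, 3.225, 3.233, 3.280, 3.291, 3.441, 3.526, 3.535, 3.573, 3.589, 3.634, 3.755, 3.768, 3.814, 3.896, 3.909, 3.937, 3.938, 4.097, 4.099, 4.102, 4.114, 4.130, 4.133, 4.182, 4.202, 4.405, 4.445, 4.539, 4.700, 4.805, 4.858, 5.082, 5.127, 5.162
α = 0.05; lower rank = 40 × 0.025 = 1; upper rank = 40 × 0.975 = 39.
The 1st smallest replicate is 2.791; the 39th is 5.127.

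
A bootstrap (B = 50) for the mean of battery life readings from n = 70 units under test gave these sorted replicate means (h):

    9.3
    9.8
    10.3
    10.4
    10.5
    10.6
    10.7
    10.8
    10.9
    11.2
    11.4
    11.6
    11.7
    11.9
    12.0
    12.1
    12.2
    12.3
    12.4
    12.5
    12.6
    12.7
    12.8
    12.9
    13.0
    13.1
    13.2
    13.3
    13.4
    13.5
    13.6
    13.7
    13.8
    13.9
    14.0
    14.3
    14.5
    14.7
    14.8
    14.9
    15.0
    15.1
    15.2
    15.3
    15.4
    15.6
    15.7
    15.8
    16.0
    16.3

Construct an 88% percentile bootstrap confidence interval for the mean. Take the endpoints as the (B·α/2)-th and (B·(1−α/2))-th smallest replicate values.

(10.3, 15.7)

α = 0.12; lower rank = 50 × 0.060 = 3; upper rank = 50 × 0.940 = 47.
The 3rd smallest replicate is 10.3; the 47th is 15.7.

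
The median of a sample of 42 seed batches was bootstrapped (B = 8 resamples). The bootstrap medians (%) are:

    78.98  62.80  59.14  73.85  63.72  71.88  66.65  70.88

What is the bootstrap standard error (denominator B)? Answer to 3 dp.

SE* = 6.143

Bootstrap SE is the standard deviation of the 8 replicate medians.
Mean of replicates: (78.98 + 62.80 + 59.14 + 73.85 + 63.72 + 71.88 + 66.65 + 70.88) / 8 = 547.9000 / 8 = 68.4875
Sum of squared deviations: (+10.4925)² + (−5.6875)² + (−9.3475)² + (+5.3625)² + (−4.7675)² + (+3.3925)² + (−1.8375)² + (+2.3925)² = 301.9109
Variance = 301.9109 / 8 = 37.7389
SE* = √37.7389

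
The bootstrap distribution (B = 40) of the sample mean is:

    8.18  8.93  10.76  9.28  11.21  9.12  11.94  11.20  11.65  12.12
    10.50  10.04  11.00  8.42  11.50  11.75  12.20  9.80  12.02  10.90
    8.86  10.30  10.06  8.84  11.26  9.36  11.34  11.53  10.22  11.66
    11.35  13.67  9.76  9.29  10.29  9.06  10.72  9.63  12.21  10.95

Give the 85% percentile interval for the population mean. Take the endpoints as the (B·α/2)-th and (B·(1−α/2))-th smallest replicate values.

(8.84, 12.12)

Sorted replicates: 8.18, 8.42, 8.84, 8.86, 8.93, 9.06, 9.12, 9.28, 9.29, 9.36, 9.63, 9.76, 9.80, 10.04, 10.06, 10.22, 10.29, 10.30, 10.50, 10.72, 10.76, 10.90, 10.95, 11.00, 11.20, 11.21, 11.26, 11.34, 11.35, 11.50, 11.53, 11.65, 11.66, 11.75, 11.94, 12.02, 12.12, 12.20, 12.21, 13.67
α = 0.15; lower rank = 40 × 0.075 = 3; upper rank = 40 × 0.925 = 37.
The 3rd smallest replicate is 8.84; the 37th is 12.12.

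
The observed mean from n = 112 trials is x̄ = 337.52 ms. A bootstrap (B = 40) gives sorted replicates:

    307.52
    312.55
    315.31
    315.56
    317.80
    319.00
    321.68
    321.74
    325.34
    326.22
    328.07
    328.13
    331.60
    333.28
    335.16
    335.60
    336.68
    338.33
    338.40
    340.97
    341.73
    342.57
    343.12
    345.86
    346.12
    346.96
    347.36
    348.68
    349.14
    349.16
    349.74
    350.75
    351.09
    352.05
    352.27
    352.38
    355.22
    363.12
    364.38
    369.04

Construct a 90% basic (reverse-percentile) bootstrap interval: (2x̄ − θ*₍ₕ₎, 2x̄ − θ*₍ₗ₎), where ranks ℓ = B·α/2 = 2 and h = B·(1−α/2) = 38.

Percentile endpoints at ranks 2 and 38: θ*₍2₎ = 312.55, θ*₍38₎ = 363.12.
Basic interval reflects these around x̄:
  lower = 2 × 337.52 − 363.12 = 311.92
  upper = 2 × 337.52 − 312.55 = 362.49

(311.92, 362.49)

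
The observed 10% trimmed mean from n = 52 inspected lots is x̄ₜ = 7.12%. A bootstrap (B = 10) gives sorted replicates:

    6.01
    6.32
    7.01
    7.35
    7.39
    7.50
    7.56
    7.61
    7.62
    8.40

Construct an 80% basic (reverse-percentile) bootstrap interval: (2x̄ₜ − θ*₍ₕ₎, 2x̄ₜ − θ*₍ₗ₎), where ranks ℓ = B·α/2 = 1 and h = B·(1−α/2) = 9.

Percentile endpoints at ranks 1 and 9: θ*₍1₎ = 6.01, θ*₍9₎ = 7.62.
Basic interval reflects these around x̄ₜ:
  lower = 2 × 7.12 − 7.62 = 6.62
  upper = 2 × 7.12 − 6.01 = 8.23

(6.62, 8.23)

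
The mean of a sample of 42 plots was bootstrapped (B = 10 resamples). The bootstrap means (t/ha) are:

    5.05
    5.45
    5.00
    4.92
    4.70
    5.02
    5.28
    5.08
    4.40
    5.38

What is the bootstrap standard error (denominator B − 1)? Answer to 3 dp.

SE* = 0.313

Bootstrap SE is the standard deviation of the 10 replicate means.
Mean of replicates: (5.05 + 5.45 + 5.00 + 4.92 + 4.70 + 5.02 + 5.28 + 5.08 + 4.40 + 5.38) / 10 = 50.2800 / 10 = 5.0280
Sum of squared deviations: (+0.0220)² + (+0.4220)² + (−0.0280)² + (−0.1080)² + (−0.3280)² + (−0.0080)² + (+0.2520)² + (+0.0520)² + (−0.6280)² + (+0.3520)² = 0.8832
Variance = 0.8832 / 9 = 0.0981
SE* = √0.0981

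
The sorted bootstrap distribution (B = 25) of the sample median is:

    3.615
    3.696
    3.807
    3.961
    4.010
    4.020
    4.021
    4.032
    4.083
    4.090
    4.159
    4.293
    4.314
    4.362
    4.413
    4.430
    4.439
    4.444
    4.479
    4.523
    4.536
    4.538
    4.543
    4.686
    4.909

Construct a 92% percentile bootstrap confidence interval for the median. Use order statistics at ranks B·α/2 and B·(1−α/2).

(3.615, 4.686)

α = 0.08; lower rank = 25 × 0.040 = 1; upper rank = 25 × 0.960 = 24.
The 1st smallest replicate is 3.615; the 24th is 4.686.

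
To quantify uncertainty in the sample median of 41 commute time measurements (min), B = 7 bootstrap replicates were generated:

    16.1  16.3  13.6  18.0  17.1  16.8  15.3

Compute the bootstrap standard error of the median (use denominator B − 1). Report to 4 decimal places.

Bootstrap SE is the standard deviation of the 7 replicate medians.
Mean of replicates: (16.1 + 16.3 + 13.6 + 18.0 + 17.1 + 16.8 + 15.3) / 7 = 113.20000 / 7 = 16.17143
Sum of squared deviations: (−0.07143)² + (+0.12857)² + (−2.57143)² + (+1.82857)² + (+0.92857)² + (+0.62857)² + (−0.87143)² = 11.99429
Variance = 11.99429 / 6 = 1.99905
SE* = √1.99905

SE* = 1.4139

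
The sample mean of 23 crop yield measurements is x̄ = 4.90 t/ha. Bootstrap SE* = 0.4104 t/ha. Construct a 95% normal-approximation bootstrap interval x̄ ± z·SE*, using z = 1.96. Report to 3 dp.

Margin = 1.96 × 0.4104 = 0.8044
Interval: 4.90 ± 0.8044

(4.096, 5.704)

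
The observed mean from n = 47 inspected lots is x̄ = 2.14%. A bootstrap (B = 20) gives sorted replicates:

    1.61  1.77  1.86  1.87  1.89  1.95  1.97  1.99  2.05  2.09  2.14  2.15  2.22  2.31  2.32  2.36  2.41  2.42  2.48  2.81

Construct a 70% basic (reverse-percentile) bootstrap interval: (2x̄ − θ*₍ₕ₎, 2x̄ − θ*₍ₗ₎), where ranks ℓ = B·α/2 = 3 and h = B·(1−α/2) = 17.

Percentile endpoints at ranks 3 and 17: θ*₍3₎ = 1.86, θ*₍17₎ = 2.41.
Basic interval reflects these around x̄:
  lower = 2 × 2.14 − 2.41 = 1.87
  upper = 2 × 2.14 − 1.86 = 2.42

(1.87, 2.42)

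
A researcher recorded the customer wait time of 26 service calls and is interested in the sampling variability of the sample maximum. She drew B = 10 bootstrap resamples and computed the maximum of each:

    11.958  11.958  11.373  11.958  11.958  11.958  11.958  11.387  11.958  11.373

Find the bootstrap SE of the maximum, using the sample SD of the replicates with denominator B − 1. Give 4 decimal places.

Bootstrap SE is the standard deviation of the 10 replicate maximums.
Mean of replicates: (11.958 + 11.958 + 11.373 + 11.958 + 11.958 + 11.958 + 11.958 + 11.387 + 11.958 + 11.373) / 10 = 117.83900 / 10 = 11.78390
Sum of squared deviations: (+0.17410)² + (+0.17410)² + (−0.41090)² + (+0.17410)² + (+0.17410)² + (+0.17410)² + (+0.17410)² + (−0.39690)² + (+0.17410)² + (−0.41090)² = 0.70738
Variance = 0.70738 / 9 = 0.07860
SE* = √0.07860

SE* = 0.2804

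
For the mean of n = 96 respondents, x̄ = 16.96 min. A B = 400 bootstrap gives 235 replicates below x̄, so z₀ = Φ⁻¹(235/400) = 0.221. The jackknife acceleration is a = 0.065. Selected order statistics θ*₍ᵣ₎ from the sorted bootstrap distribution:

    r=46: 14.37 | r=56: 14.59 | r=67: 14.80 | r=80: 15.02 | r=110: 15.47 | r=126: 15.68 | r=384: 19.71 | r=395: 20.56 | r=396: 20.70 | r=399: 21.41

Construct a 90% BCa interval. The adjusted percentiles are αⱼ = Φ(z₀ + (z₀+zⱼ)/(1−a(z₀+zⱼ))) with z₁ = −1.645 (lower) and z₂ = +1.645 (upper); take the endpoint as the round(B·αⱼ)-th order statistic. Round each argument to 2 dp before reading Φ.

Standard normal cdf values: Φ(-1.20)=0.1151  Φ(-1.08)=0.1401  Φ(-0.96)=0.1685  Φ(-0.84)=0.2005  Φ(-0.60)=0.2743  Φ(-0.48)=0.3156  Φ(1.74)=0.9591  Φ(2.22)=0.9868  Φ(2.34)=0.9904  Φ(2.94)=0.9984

(14.59, 20.70)

Lower: z₀ + z₁ = 0.221 + (-1.645) = -1.424; 1 − a(z₀+z₁) = 1 − (0.065)(-1.424) = 1.0926; argument = 0.221 + (-1.424)/1.0926 = -1.0824 → -1.08.
α₁ = Φ(-1.08) = 0.1401; rank = round(400 × 0.1401) = 56; θ*₍56₎ = 14.59.
Upper: z₀ + z₂ = 1.866; 1 − a(z₀+z₂) = 0.8787; argument = 2.3446 → 2.34; α₂ = 0.9904; rank = 396; θ*₍396₎ = 20.70.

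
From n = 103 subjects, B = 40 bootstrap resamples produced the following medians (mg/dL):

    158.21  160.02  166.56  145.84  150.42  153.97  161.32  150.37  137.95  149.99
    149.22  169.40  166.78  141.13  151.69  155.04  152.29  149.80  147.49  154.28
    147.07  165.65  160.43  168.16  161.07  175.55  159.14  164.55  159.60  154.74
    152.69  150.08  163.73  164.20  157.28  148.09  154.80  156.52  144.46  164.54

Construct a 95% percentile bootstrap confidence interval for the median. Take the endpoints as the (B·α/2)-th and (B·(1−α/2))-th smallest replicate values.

Sorted replicates: 137.95, 141.13, 144.46, 145.84, 147.07, 147.49, 148.09, 149.22, 149.80, 149.99, 150.08, 150.37, 150.42, 151.69, 152.29, 152.69, 153.97, 154.28, 154.74, 154.80, 155.04, 156.52, 157.28, 158.21, 159.14, 159.60, 160.02, 160.43, 161.07, 161.32, 163.73, 164.20, 164.54, 164.55, 165.65, 166.56, 166.78, 168.16, 169.40, 175.55
α = 0.05; lower rank = 40 × 0.025 = 1; upper rank = 40 × 0.975 = 39.
The 1st smallest replicate is 137.95; the 39th is 169.40.

(137.95, 169.40)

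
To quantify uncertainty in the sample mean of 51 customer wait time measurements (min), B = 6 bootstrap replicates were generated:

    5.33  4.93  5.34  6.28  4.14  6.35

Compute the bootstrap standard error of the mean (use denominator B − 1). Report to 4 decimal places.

SE* = 0.8359

Bootstrap SE is the standard deviation of the 6 replicate means.
Mean of replicates: (5.33 + 4.93 + 5.34 + 6.28 + 4.14 + 6.35) / 6 = 32.37000 / 6 = 5.39500
Sum of squared deviations: (−0.06500)² + (−0.46500)² + (−0.05500)² + (+0.88500)² + (−1.25500)² + (+0.95500)² = 3.49375
Variance = 3.49375 / 5 = 0.69875
SE* = √0.69875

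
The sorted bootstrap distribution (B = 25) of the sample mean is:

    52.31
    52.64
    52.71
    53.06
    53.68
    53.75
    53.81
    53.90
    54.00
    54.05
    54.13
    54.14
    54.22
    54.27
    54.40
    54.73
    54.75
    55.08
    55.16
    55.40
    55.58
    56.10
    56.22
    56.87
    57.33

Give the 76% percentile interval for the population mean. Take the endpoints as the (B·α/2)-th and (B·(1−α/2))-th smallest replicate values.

(52.71, 56.10)

α = 0.24; lower rank = 25 × 0.120 = 3; upper rank = 25 × 0.880 = 22.
The 3rd smallest replicate is 52.71; the 22nd is 56.10.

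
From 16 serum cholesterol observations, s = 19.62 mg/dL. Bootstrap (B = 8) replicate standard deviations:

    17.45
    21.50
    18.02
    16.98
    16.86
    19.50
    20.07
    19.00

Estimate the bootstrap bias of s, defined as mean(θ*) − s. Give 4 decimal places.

bias = −0.9475

mean(θ*) = (17.45 + 21.50 + 18.02 + 16.98 + 16.86 + 19.50 + 20.07 + 19.00) / 8 = 18.67250
bias = 18.67250 − 19.62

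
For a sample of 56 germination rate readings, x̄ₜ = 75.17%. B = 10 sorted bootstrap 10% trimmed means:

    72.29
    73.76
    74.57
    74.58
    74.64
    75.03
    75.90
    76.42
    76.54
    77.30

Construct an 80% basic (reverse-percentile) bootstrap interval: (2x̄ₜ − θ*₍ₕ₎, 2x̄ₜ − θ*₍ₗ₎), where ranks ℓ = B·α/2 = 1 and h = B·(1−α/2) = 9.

Percentile endpoints at ranks 1 and 9: θ*₍1₎ = 72.29, θ*₍9₎ = 76.54.
Basic interval reflects these around x̄ₜ:
  lower = 2 × 75.17 − 76.54 = 73.80
  upper = 2 × 75.17 − 72.29 = 78.05

(73.80, 78.05)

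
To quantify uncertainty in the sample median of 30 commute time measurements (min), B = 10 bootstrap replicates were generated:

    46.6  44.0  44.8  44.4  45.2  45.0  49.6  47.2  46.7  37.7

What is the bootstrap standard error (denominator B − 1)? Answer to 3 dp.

SE* = 3.092

Bootstrap SE is the standard deviation of the 10 replicate medians.
Mean of replicates: (46.6 + 44.0 + 44.8 + 44.4 + 45.2 + 45.0 + 49.6 + 47.2 + 46.7 + 37.7) / 10 = 451.2000 / 10 = 45.1200
Sum of squared deviations: (+1.4800)² + (−1.1200)² + (−0.3200)² + (−0.7200)² + (+0.0800)² + (−0.1200)² + (+4.4800)² + (+2.0800)² + (+1.5800)² + (−7.4200)² = 86.0360
Variance = 86.0360 / 9 = 9.5596
SE* = √9.5596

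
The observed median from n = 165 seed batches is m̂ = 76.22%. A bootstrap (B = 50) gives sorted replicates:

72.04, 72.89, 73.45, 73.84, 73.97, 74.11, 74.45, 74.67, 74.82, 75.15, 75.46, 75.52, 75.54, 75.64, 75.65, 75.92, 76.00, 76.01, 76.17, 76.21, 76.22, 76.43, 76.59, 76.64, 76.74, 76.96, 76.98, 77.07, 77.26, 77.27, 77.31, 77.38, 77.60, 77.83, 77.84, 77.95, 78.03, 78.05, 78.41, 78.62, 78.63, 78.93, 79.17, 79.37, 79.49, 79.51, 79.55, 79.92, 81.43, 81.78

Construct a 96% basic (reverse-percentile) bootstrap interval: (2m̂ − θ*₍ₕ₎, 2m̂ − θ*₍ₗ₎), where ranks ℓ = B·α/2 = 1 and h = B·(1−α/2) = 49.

(71.01, 80.40)

Percentile endpoints at ranks 1 and 49: θ*₍1₎ = 72.04, θ*₍49₎ = 81.43.
Basic interval reflects these around m̂:
  lower = 2 × 76.22 − 81.43 = 71.01
  upper = 2 × 76.22 − 72.04 = 80.40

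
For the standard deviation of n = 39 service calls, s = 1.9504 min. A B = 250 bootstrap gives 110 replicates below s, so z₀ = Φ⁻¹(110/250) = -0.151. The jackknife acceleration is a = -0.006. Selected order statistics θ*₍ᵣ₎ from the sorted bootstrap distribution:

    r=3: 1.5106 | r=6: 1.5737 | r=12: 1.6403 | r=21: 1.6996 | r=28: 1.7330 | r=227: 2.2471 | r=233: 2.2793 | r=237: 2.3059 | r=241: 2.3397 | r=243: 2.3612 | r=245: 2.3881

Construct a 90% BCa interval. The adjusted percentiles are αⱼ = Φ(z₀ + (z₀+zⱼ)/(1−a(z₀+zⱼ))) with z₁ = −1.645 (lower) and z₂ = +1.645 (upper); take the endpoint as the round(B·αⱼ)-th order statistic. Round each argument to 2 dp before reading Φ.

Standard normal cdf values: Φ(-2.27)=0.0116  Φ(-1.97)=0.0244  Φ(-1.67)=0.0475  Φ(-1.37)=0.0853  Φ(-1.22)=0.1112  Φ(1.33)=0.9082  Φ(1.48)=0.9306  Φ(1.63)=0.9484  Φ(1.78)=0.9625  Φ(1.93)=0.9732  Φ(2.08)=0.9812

(1.5737, 2.2471)

Lower: z₀ + z₁ = -0.151 + (-1.645) = -1.796; 1 − a(z₀+z₁) = 1 − (-0.006)(-1.796) = 0.9892; argument = -0.151 + (-1.796)/0.9892 = -1.9666 → -1.97.
α₁ = Φ(-1.97) = 0.0244; rank = round(250 × 0.0244) = 6; θ*₍6₎ = 1.5737.
Upper: z₀ + z₂ = 1.494; 1 − a(z₀+z₂) = 1.0090; argument = 1.3297 → 1.33; α₂ = 0.9082; rank = 227; θ*₍227₎ = 2.2471.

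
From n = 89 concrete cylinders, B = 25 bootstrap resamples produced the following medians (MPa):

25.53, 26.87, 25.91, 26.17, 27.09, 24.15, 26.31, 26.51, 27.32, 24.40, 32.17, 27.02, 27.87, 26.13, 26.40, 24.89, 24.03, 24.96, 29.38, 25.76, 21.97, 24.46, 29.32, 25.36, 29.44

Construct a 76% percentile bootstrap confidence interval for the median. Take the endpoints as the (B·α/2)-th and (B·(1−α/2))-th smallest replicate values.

(24.15, 29.32)

Sorted replicates: 21.97, 24.03, 24.15, 24.40, 24.46, 24.89, 24.96, 25.36, 25.53, 25.76, 25.91, 26.13, 26.17, 26.31, 26.40, 26.51, 26.87, 27.02, 27.09, 27.32, 27.87, 29.32, 29.38, 29.44, 32.17
α = 0.24; lower rank = 25 × 0.120 = 3; upper rank = 25 × 0.880 = 22.
The 3rd smallest replicate is 24.15; the 22nd is 29.32.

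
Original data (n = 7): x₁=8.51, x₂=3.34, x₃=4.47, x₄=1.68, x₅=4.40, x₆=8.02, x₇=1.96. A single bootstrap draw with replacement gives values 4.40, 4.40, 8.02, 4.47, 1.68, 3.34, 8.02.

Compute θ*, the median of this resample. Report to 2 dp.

θ* = 4.40

Sorted: 1.68, 3.34, 4.40, 4.40, 4.47, 8.02, 8.02
Median = middle value = 4.40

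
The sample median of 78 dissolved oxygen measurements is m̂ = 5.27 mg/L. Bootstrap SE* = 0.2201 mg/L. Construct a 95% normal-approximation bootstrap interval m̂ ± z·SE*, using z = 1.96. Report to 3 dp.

(4.839, 5.701)

Margin = 1.96 × 0.2201 = 0.4314
Interval: 5.27 ± 0.4314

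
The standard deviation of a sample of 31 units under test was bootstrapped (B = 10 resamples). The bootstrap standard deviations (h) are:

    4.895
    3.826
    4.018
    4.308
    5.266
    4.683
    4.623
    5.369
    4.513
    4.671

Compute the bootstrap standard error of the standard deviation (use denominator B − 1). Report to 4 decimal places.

Bootstrap SE is the standard deviation of the 10 replicate standard deviations.
Mean of replicates: (4.895 + 3.826 + 4.018 + 4.308 + 5.266 + 4.683 + 4.623 + 5.369 + 4.513 + 4.671) / 10 = 46.17200 / 10 = 4.61720
Sum of squared deviations: (+0.27780)² + (−0.79120)² + (−0.59920)² + (−0.30920)² + (+0.64880)² + (+0.06580)² + (+0.00580)² + (+0.75180)² + (−0.10420)² + (+0.05380)² = 2.16208
Variance = 2.16208 / 9 = 0.24023
SE* = √0.24023

SE* = 0.4901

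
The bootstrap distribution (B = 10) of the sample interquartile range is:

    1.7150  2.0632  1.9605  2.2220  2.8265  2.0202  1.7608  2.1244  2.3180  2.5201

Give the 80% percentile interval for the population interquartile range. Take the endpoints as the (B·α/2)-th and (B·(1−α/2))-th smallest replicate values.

Sorted replicates: 1.7150, 1.7608, 1.9605, 2.0202, 2.0632, 2.1244, 2.2220, 2.3180, 2.5201, 2.8265
α = 0.20; lower rank = 10 × 0.100 = 1; upper rank = 10 × 0.900 = 9.
The 1st smallest replicate is 1.7150; the 9th is 2.5201.

(1.7150, 2.5201)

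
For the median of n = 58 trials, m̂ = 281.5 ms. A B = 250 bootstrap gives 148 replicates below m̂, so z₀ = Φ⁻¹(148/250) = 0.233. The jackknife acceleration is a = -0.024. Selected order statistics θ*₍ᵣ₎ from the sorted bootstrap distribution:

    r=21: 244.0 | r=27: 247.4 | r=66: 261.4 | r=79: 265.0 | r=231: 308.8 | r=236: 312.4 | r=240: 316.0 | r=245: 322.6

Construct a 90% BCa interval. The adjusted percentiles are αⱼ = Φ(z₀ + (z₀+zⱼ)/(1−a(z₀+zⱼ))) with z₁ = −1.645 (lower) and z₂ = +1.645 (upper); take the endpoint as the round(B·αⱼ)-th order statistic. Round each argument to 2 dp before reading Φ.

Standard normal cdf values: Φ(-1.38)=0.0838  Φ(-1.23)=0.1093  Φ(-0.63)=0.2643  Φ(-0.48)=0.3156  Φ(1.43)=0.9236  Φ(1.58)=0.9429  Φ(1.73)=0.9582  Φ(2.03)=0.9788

Lower: z₀ + z₁ = 0.233 + (-1.645) = -1.412; 1 − a(z₀+z₁) = 1 − (-0.024)(-1.412) = 0.9661; argument = 0.233 + (-1.412)/0.9661 = -1.2285 → -1.23.
α₁ = Φ(-1.23) = 0.1093; rank = round(250 × 0.1093) = 27; θ*₍27₎ = 247.4.
Upper: z₀ + z₂ = 1.878; 1 − a(z₀+z₂) = 1.0451; argument = 2.0300 → 2.03; α₂ = 0.9788; rank = 245; θ*₍245₎ = 322.6.

(247.4, 322.6)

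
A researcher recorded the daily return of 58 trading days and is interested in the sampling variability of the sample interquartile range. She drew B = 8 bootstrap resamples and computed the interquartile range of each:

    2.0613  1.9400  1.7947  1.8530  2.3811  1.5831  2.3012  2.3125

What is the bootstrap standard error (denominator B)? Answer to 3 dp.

Bootstrap SE is the standard deviation of the 8 replicate interquartile ranges.
Mean of replicates: (2.0613 + 1.9400 + 1.7947 + 1.8530 + 2.3811 + 1.5831 + 2.3012 + 2.3125) / 8 = 16.22690 / 8 = 2.02836
Sum of squared deviations: (+0.03294)² + (−0.08836)² + (−0.23366)² + (−0.17536)² + (+0.35274)² + (−0.44526)² + (+0.27284)² + (+0.28414)² = 0.57210
Variance = 0.57210 / 8 = 0.07151
SE* = √0.07151

SE* = 0.267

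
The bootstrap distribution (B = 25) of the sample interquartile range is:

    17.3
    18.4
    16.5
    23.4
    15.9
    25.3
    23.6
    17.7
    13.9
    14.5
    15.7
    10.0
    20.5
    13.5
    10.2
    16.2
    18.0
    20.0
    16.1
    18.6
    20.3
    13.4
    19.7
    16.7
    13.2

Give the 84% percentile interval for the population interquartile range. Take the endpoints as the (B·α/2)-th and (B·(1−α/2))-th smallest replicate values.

Sorted replicates: 10.0, 10.2, 13.2, 13.4, 13.5, 13.9, 14.5, 15.7, 15.9, 16.1, 16.2, 16.5, 16.7, 17.3, 17.7, 18.0, 18.4, 18.6, 19.7, 20.0, 20.3, 20.5, 23.4, 23.6, 25.3
α = 0.16; lower rank = 25 × 0.080 = 2; upper rank = 25 × 0.920 = 23.
The 2nd smallest replicate is 10.2; the 23rd is 23.4.

(10.2, 23.4)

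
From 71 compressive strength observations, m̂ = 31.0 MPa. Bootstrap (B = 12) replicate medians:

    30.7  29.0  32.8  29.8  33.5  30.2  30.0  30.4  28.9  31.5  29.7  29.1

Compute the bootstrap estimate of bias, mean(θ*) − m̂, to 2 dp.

bias = −0.53

mean(θ*) = (30.7 + 29.0 + 32.8 + 29.8 + 33.5 + 30.2 + 30.0 + 30.4 + 28.9 + 31.5 + 29.7 + 29.1) / 12 = 30.467
bias = 30.467 − 31.0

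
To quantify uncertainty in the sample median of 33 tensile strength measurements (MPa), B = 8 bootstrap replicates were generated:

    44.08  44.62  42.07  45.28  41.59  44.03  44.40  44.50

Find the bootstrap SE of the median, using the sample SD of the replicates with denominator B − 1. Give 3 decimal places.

SE* = 1.294

Bootstrap SE is the standard deviation of the 8 replicate medians.
Mean of replicates: (44.08 + 44.62 + 42.07 + 45.28 + 41.59 + 44.03 + 44.40 + 44.50) / 8 = 350.5700 / 8 = 43.8212
Sum of squared deviations: (+0.2587)² + (+0.7987)² + (−1.7512)² + (+1.4588)² + (−2.2312)² + (+0.2088)² + (+0.5787)² + (+0.6788)² = 11.7175
Variance = 11.7175 / 7 = 1.6739
SE* = √1.6739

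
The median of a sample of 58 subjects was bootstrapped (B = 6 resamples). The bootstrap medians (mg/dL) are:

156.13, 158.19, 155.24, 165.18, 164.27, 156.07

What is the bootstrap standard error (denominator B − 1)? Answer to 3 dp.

SE* = 4.413

Bootstrap SE is the standard deviation of the 6 replicate medians.
Mean of replicates: (156.13 + 158.19 + 155.24 + 165.18 + 164.27 + 156.07) / 6 = 955.0800 / 6 = 159.1800
Sum of squared deviations: (−3.0500)² + (−0.9900)² + (−3.9400)² + (+6.0000)² + (+5.0900)² + (−3.1100)² = 97.3864
Variance = 97.3864 / 5 = 19.4773
SE* = √19.4773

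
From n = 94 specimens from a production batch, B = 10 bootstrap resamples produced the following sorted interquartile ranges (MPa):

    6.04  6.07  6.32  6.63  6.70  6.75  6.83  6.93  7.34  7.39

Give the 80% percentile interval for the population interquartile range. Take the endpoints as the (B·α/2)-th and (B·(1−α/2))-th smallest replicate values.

α = 0.20; lower rank = 10 × 0.100 = 1; upper rank = 10 × 0.900 = 9.
The 1st smallest replicate is 6.04; the 9th is 7.34.

(6.04, 7.34)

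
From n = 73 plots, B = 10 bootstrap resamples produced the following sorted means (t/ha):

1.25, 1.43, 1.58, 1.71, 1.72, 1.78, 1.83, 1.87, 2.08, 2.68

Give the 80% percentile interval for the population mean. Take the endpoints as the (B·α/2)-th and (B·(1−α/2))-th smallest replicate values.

(1.25, 2.08)

α = 0.20; lower rank = 10 × 0.100 = 1; upper rank = 10 × 0.900 = 9.
The 1st smallest replicate is 1.25; the 9th is 2.08.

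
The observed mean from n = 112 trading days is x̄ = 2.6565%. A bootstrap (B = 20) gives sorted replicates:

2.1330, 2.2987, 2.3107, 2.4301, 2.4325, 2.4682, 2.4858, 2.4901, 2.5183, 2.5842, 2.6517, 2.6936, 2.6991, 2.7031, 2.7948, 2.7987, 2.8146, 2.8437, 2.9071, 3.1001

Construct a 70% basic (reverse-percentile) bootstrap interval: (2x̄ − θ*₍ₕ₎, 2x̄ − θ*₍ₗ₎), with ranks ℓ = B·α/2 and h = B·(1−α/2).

(2.4984, 3.0023)

Percentile endpoints at ranks 3 and 17: θ*₍3₎ = 2.3107, θ*₍17₎ = 2.8146.
Basic interval reflects these around x̄:
  lower = 2 × 2.6565 − 2.8146 = 2.4984
  upper = 2 × 2.6565 − 2.3107 = 3.0023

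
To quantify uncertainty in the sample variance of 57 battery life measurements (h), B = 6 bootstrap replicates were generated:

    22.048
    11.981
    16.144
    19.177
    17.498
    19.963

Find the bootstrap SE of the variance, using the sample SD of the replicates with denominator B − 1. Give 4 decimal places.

Bootstrap SE is the standard deviation of the 6 replicate variances.
Mean of replicates: (22.048 + 11.981 + 16.144 + 19.177 + 17.498 + 19.963) / 6 = 106.81100 / 6 = 17.80183
Sum of squared deviations: (+4.24617)² + (−5.82083)² + (−1.65783)² + (+1.37517)² + (−0.30383)² + (+2.16117)² = 61.31448
Variance = 61.31448 / 5 = 12.26290
SE* = √12.26290

SE* = 3.5018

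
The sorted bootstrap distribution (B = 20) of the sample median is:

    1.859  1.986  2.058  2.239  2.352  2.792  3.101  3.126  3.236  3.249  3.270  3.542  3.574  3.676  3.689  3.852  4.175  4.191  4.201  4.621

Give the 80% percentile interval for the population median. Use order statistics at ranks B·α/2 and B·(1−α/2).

α = 0.20; lower rank = 20 × 0.100 = 2; upper rank = 20 × 0.900 = 18.
The 2nd smallest replicate is 1.986; the 18th is 4.191.

(1.986, 4.191)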